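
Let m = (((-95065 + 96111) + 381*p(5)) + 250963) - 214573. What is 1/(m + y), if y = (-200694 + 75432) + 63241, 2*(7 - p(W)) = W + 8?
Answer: -2/48789 ≈ -4.0993e-5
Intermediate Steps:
p(W) = 3 - W/2 (p(W) = 7 - (W + 8)/2 = 7 - (8 + W)/2 = 7 + (-4 - W/2) = 3 - W/2)
y = -62021 (y = -125262 + 63241 = -62021)
m = 75253/2 (m = (((-95065 + 96111) + 381*(3 - ½*5)) + 250963) - 214573 = ((1046 + 381*(3 - 5/2)) + 250963) - 214573 = ((1046 + 381*(½)) + 250963) - 214573 = ((1046 + 381/2) + 250963) - 214573 = (2473/2 + 250963) - 214573 = 504399/2 - 214573 = 75253/2 ≈ 37627.)
1/(m + y) = 1/(75253/2 - 62021) = 1/(-48789/2) = -2/48789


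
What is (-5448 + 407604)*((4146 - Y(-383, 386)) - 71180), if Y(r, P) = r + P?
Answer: -26959331772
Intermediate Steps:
Y(r, P) = P + r
(-5448 + 407604)*((4146 - Y(-383, 386)) - 71180) = (-5448 + 407604)*((4146 - (386 - 383)) - 71180) = 402156*((4146 - 1*3) - 71180) = 402156*((4146 - 3) - 71180) = 402156*(4143 - 71180) = 402156*(-67037) = -26959331772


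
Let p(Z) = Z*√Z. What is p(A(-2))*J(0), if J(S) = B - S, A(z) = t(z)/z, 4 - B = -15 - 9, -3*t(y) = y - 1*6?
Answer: -224*I*√3/9 ≈ -43.109*I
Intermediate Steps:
t(y) = 2 - y/3 (t(y) = -(y - 1*6)/3 = -(y - 6)/3 = -(-6 + y)/3 = 2 - y/3)
B = 28 (B = 4 - (-15 - 9) = 4 - 1*(-24) = 4 + 24 = 28)
A(z) = (2 - z/3)/z
p(Z) = Z^(3/2)
J(S) = 28 - S
p(A(-2))*J(0) = ((⅓)*(6 - 1*(-2))/(-2))^(3/2)*(28 - 1*0) = ((⅓)*(-½)*(6 + 2))^(3/2)*(28 + 0) = ((⅓)*(-½)*8)^(3/2)*28 = (-4/3)^(3/2)*28 = -8*I*√3/9*28 = -224*I*√3/9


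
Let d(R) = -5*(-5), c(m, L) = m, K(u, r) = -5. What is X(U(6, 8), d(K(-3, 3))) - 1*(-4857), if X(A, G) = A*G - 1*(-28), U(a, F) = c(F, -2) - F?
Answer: 4885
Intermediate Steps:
U(a, F) = 0 (U(a, F) = F - F = 0)
d(R) = 25
X(A, G) = 28 + A*G (X(A, G) = A*G + 28 = 28 + A*G)
X(U(6, 8), d(K(-3, 3))) - 1*(-4857) = (28 + 0*25) - 1*(-4857) = (28 + 0) + 4857 = 28 + 4857 = 4885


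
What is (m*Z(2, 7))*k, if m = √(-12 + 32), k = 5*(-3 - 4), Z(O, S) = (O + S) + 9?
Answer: -1260*√5 ≈ -2817.4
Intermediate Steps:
Z(O, S) = 9 + O + S
k = -35 (k = 5*(-7) = -35)
m = 2*√5 (m = √20 = 2*√5 ≈ 4.4721)
(m*Z(2, 7))*k = ((2*√5)*(9 + 2 + 7))*(-35) = ((2*√5)*18)*(-35) = (36*√5)*(-35) = -1260*√5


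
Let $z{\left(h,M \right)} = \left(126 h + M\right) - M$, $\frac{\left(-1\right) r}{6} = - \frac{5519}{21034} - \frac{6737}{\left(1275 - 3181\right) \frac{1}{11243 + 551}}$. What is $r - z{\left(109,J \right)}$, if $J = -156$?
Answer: $- \frac{2644557868791}{10022701} \approx -2.6386 \cdot 10^{5}$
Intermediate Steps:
$r = - \frac{2506906093257}{10022701}$ ($r = - 6 \left(- \frac{5519}{21034} - \frac{6737}{\left(1275 - 3181\right) \frac{1}{11243 + 551}}\right) = - 6 \left(\left(-5519\right) \frac{1}{21034} - \frac{6737}{\left(-1906\right) \frac{1}{11794}}\right) = - 6 \left(- \frac{5519}{21034} - \frac{6737}{\left(-1906\right) \frac{1}{11794}}\right) = - 6 \left(- \frac{5519}{21034} - \frac{6737}{- \frac{953}{5897}}\right) = - 6 \left(- \frac{5519}{21034} - - \frac{39728089}{953}\right) = - 6 \left(- \frac{5519}{21034} + \frac{39728089}{953}\right) = \left(-6\right) \frac{835635364419}{20045402} = - \frac{2506906093257}{10022701} \approx -2.5012 \cdot 10^{5}$)
$z{\left(h,M \right)} = 126 h$ ($z{\left(h,M \right)} = \left(M + 126 h\right) - M = 126 h$)
$r - z{\left(109,J \right)} = - \frac{2506906093257}{10022701} - 126 \cdot 109 = - \frac{2506906093257}{10022701} - 13734 = - \frac{2644557868791}{10022701}$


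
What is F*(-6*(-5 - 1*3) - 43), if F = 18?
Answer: 90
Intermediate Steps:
F*(-6*(-5 - 1*3) - 43) = 18*(-6*(-5 - 1*3) - 43) = 18*(-6*(-5 - 3) - 43) = 18*(-6*(-8) - 43) = 18*(48 - 43) = 18*5 = 90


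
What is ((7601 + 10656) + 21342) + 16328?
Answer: 55927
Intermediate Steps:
((7601 + 10656) + 21342) + 16328 = (18257 + 21342) + 16328 = 39599 + 16328 = 55927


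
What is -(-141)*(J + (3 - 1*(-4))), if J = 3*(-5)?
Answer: -1128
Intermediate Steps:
J = -15
-(-141)*(J + (3 - 1*(-4))) = -(-141)*(-15 + (3 - 1*(-4))) = -(-141)*(-15 + (3 + 4)) = -(-141)*(-15 + 7) = -(-141)*(-8) = -1*1128 = -1128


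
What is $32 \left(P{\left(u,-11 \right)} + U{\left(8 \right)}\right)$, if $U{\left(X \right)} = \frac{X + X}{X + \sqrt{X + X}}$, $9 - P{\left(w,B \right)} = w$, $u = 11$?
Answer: $- \frac{64}{3} \approx -21.333$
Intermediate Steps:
$P{\left(w,B \right)} = 9 - w$
$U{\left(X \right)} = \frac{2 X}{X + \sqrt{2} \sqrt{X}}$ ($U{\left(X \right)} = \frac{2 X}{X + \sqrt{2 X}} = \frac{2 X}{X + \sqrt{2} \sqrt{X}}$)
$32 \left(P{\left(u,-11 \right)} + U{\left(8 \right)}\right) = 32 \left(\left(9 - 11\right) + 2 \cdot 8 \frac{1}{8 + \sqrt{2} \sqrt{8}}\right) = 32 \left(\left(9 - 11\right) + 2 \cdot 8 \frac{1}{8 + \sqrt{2} \cdot 2 \sqrt{2}}\right) = 32 \left(-2 + 2 \cdot 8 \frac{1}{8 + 4}\right) = 32 \left(-2 + 2 \cdot 8 \cdot \frac{1}{12}\right) = 32 \left(-2 + \frac{4}{3}\right) = 32 \left(- \frac{2}{3}\right) = - \frac{64}{3}$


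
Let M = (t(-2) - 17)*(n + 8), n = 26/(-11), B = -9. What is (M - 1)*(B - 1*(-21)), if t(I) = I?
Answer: -14268/11 ≈ -1297.1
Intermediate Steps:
n = -26/11 (n = 26*(-1/11) = -26/11 ≈ -2.3636)
M = -1178/11 (M = (-2 - 17)*(-26/11 + 8) = -19*62/11 = -1178/11 ≈ -107.09)
(M - 1)*(B - 1*(-21)) = (-1178/11 - 1)*(-9 - 1*(-21)) = -1189*(-9 + 21)/11 = -1189/11*12 = -14268/11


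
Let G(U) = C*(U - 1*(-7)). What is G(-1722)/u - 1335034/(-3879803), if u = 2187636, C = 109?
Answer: 2195297465819/8487596715708 ≈ 0.25865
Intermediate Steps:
G(U) = 763 + 109*U (G(U) = 109*(U - 1*(-7)) = 109*(U + 7) = 109*(7 + U) = 763 + 109*U)
G(-1722)/u - 1335034/(-3879803) = (763 + 109*(-1722))/2187636 - 1335034/(-3879803) = (763 - 187698)*(1/2187636) - 1335034*(-1/3879803) = -186935*1/2187636 + 1335034/3879803 = -186935/2187636 + 1335034/3879803 = 2195297465819/8487596715708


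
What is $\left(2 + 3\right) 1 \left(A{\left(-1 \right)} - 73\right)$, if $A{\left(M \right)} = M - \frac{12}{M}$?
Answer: $-310$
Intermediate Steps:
$\left(2 + 3\right) 1 \left(A{\left(-1 \right)} - 73\right) = \left(2 + 3\right) 1 \left(\left(-1 - \frac{12}{-1}\right) - 73\right) = 5 \cdot 1 \left(\left(-1 - -12\right) - 73\right) = 5 \left(\left(-1 + 12\right) - 73\right) = 5 \left(11 - 73\right) = 5 \left(-62\right) = -310$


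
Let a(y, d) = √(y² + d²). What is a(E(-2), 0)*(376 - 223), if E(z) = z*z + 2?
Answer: 918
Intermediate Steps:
E(z) = 2 + z² (E(z) = z² + 2 = 2 + z²)
a(y, d) = √(d² + y²)
a(E(-2), 0)*(376 - 223) = √(0² + (2 + (-2)²)²)*(376 - 223) = √(0 + (2 + 4)²)*153 = √(0 + 6²)*153 = √(0 + 36)*153 = √36*153 = 6*153 = 918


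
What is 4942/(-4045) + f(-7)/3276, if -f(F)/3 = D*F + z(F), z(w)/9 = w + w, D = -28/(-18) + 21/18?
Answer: -12368351/11358360 ≈ -1.0889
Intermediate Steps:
D = 49/18 (D = -28*(-1/18) + 21*(1/18) = 14/9 + 7/6 = 49/18 ≈ 2.7222)
z(w) = 18*w (z(w) = 9*(w + w) = 9*(2*w) = 18*w)
f(F) = -373*F/6 (f(F) = -3*(49*F/18 + 18*F) = -373*F/6)
4942/(-4045) + f(-7)/3276 = 4942/(-4045) - 373/6*(-7)/3276 = 4942*(-1/4045) + (2611/6)*(1/3276) = -4942/4045 + 373/2808 = -12368351/11358360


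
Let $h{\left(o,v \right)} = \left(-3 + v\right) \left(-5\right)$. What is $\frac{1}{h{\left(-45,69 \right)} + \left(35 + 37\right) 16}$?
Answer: $\frac{1}{822} \approx 0.0012165$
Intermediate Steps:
$h{\left(o,v \right)} = 15 - 5 v$
$\frac{1}{h{\left(-45,69 \right)} + \left(35 + 37\right) 16} = \frac{1}{\left(15 - 345\right) + \left(35 + 37\right) 16} = \frac{1}{\left(15 - 345\right) + 72 \cdot 16} = \frac{1}{-330 + 1152} = \frac{1}{822}$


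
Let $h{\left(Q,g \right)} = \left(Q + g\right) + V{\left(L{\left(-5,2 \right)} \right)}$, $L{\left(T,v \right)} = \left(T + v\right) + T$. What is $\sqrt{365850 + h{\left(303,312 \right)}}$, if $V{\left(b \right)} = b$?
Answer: $\sqrt{366457} \approx 605.36$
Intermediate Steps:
$L{\left(T,v \right)} = v + 2 T$
$h{\left(Q,g \right)} = -8 + Q + g$ ($h{\left(Q,g \right)} = \left(Q + g\right) + \left(2 + 2 \left(-5\right)\right) = \left(Q + g\right) + \left(2 - 10\right) = \left(Q + g\right) - 8 = -8 + Q + g$)
$\sqrt{365850 + h{\left(303,312 \right)}} = \sqrt{365850 + \left(-8 + 303 + 312\right)} = \sqrt{365850 + 607} = \sqrt{366457}$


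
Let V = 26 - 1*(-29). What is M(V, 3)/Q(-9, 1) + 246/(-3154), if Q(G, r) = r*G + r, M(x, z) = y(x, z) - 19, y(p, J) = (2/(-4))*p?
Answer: 144693/25232 ≈ 5.7345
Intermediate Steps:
V = 55 (V = 26 + 29 = 55)
y(p, J) = -p/2 (y(p, J) = (2*(-¼))*p = -p/2)
M(x, z) = -19 - x/2 (M(x, z) = -x/2 - 19 = -19 - x/2)
Q(G, r) = r + G*r (Q(G, r) = G*r + r = r + G*r)
M(V, 3)/Q(-9, 1) + 246/(-3154) = (-19 - ½*55)/((1*(1 - 9))) + 246/(-3154) = (-19 - 55/2)/((1*(-8))) + 246*(-1/3154) = -93/2/(-8) - 123/1577 = -93/2*(-⅛) - 123/1577 = 93/16 - 123/1577 = 144693/25232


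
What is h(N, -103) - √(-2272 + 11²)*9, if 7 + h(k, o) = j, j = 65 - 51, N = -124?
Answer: 7 - 27*I*√239 ≈ 7.0 - 417.41*I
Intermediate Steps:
j = 14
h(k, o) = 7 (h(k, o) = -7 + 14 = 7)
h(N, -103) - √(-2272 + 11²)*9 = 7 - √(-2272 + 11²)*9 = 7 - √(-2272 + 121)*9 = 7 - √(-2151)*9 = 7 - 3*I*√239*9 = 7 - 27*I*√239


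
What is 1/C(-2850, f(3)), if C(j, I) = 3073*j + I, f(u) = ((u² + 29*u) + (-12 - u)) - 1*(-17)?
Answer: -1/8757952 ≈ -1.1418e-7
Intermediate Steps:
f(u) = 5 + u² + 28*u (f(u) = (-12 + u² + 28*u) + 17 = 5 + u² + 28*u)
C(j, I) = I + 3073*j
1/C(-2850, f(3)) = 1/((5 + 3² + 28*3) + 3073*(-2850)) = 1/((5 + 9 + 84) - 8758050) = 1/(98 - 8758050) = 1/(-8757952) = -1/8757952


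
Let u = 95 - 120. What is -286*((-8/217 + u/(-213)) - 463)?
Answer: 6119428172/46221 ≈ 1.3240e+5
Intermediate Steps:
u = -25
-286*((-8/217 + u/(-213)) - 463) = -286*((-8/217 - 25/(-213)) - 463) = -286*((-8*1/217 - 25*(-1/213)) - 463) = -286*((-8/217 + 25/213) - 463) = -286*(3721/46221 - 463) = -286*(-21396602/46221) = 6119428172/46221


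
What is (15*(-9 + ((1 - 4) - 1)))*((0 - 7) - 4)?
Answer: 2145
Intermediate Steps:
(15*(-9 + ((1 - 4) - 1)))*((0 - 7) - 4) = (15*(-9 + (-3 - 1)))*(-7 - 4) = (15*(-9 - 4))*(-11) = (15*(-13))*(-11) = -195*(-11) = 2145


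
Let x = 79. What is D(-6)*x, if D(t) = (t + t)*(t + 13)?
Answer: -6636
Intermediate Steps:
D(t) = 2*t*(13 + t) (D(t) = (2*t)*(13 + t) = 2*t*(13 + t))
D(-6)*x = (2*(-6)*(13 - 6))*79 = (2*(-6)*7)*79 = -84*79 = -6636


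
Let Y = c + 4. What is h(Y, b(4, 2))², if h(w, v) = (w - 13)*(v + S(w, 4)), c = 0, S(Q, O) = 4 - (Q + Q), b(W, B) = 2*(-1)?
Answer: 2916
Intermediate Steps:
b(W, B) = -2
S(Q, O) = 4 - 2*Q
Y = 4 (Y = 0 + 4 = 4)
h(w, v) = (-13 + w)*(4 + v - 2*w) (h(w, v) = (w - 13)*(v + (4 - 2*w)) = (-13 + w)*(4 + v - 2*w))
h(Y, b(4, 2))² = (-52 - 13*(-2) - 2*4² + 30*4 - 2*4)² = (-52 + 26 - 2*16 + 120 - 8)² = (-52 + 26 - 32 + 120 - 8)² = 54² = 2916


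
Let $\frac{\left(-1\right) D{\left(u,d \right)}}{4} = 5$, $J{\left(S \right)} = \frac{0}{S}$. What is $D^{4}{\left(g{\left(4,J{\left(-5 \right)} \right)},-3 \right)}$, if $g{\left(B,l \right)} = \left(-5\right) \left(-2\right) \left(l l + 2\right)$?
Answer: $160000$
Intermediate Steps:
$J{\left(S \right)} = 0$
$g{\left(B,l \right)} = 20 + 10 l^{2}$ ($g{\left(B,l \right)} = 10 \left(l^{2} + 2\right) = 10 \left(2 + l^{2}\right) = 20 + 10 l^{2}$)
$D{\left(u,d \right)} = -20$ ($D{\left(u,d \right)} = \left(-4\right) 5 = -20$)
$D^{4}{\left(g{\left(4,J{\left(-5 \right)} \right)},-3 \right)} = \left(-20\right)^{4} = 160000$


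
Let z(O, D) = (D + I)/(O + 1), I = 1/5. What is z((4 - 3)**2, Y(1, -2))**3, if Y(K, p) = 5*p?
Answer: -117649/1000 ≈ -117.65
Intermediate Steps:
I = 1/5 ≈ 0.20000
z(O, D) = (1/5 + D)/(1 + O) (z(O, D) = (D + 1/5)/(O + 1) = (1/5 + D)/(1 + O))
z((4 - 3)**2, Y(1, -2))**3 = ((1/5 + 5*(-2))/(1 + (4 - 3)**2))**3 = ((1/5 - 10)/(1 + 1**2))**3 = (-49/5/(1 + 1))**3 = (-49/5/2)**3 = ((1/2)*(-49/5))**3 = (-49/10)**3 = -117649/1000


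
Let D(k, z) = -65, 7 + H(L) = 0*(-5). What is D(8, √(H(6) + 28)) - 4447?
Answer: -4512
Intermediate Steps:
H(L) = -7 (H(L) = -7 + 0*(-5) = -7 + 0 = -7)
D(8, √(H(6) + 28)) - 4447 = -65 - 4447 = -4512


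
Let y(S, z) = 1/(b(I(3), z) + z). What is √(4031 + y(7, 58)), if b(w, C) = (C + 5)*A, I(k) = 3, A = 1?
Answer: 2*√121938/11 ≈ 63.490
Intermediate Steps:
b(w, C) = 5 + C (b(w, C) = (C + 5)*1 = (5 + C)*1 = 5 + C)
y(S, z) = 1/(5 + 2*z) (y(S, z) = 1/((5 + z) + z) = 1/(5 + 2*z))
√(4031 + y(7, 58)) = √(4031 + 1/(5 + 2*58)) = √(4031 + 1/(5 + 116)) = √(4031 + 1/121) = √(487752/121) = 2*√121938/11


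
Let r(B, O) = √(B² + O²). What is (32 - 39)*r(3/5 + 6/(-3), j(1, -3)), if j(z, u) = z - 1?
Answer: -49/5 ≈ -9.8000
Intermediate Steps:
j(z, u) = -1 + z
(32 - 39)*r(3/5 + 6/(-3), j(1, -3)) = (32 - 39)*√((3/5 + 6/(-3))² + (-1 + 1)²) = -7*√((3*(⅕) + 6*(-⅓))² + 0²) = -7*√((⅗ - 2)² + 0) = -7*√((-7/5)² + 0) = -7*√(49/25 + 0) = -7*√(49/25) = -7*7/5 = -49/5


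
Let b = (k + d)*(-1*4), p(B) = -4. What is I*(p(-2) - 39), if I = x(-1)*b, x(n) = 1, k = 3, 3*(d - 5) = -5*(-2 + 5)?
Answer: 516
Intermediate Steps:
d = 0 (d = 5 + (-5*(-2 + 5))/3 = 5 + (-5*3)/3 = 5 + (⅓)*(-15) = 5 - 5 = 0)
b = -12 (b = (3 + 0)*(-1*4) = 3*(-4) = -12)
I = -12 (I = 1*(-12) = -12)
I*(p(-2) - 39) = -12*(-4 - 39) = -12*(-43) = 516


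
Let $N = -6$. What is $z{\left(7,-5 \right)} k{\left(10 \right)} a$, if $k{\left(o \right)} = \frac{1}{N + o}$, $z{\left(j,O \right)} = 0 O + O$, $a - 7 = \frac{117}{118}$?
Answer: $- \frac{4715}{472} \approx -9.9894$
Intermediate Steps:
$a = \frac{943}{118}$ ($a = 7 + \frac{117}{118} = \frac{943}{118} \approx 7.9915$)
$z{\left(j,O \right)} = O$ ($z{\left(j,O \right)} = 0 + O = O$)
$k{\left(o \right)} = \frac{1}{-6 + o}$
$z{\left(7,-5 \right)} k{\left(10 \right)} a = - \frac{5}{-6 + 10} \cdot \frac{943}{118} = - \frac{5}{4} \cdot \frac{943}{118} = \left(-5\right) \frac{1}{4} \cdot \frac{943}{118} = \left(- \frac{5}{4}\right) \frac{943}{118} = - \frac{4715}{472}$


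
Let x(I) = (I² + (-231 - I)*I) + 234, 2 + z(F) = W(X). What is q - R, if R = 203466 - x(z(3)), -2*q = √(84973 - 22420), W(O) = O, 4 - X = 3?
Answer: -203001 - √62553/2 ≈ -2.0313e+5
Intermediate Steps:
X = 1 (X = 4 - 1*3 = 4 - 3 = 1)
z(F) = -1 (z(F) = -2 + 1 = -1)
q = -√62553/2 (q = -√(84973 - 22420)/2 = -√62553/2 ≈ -125.05)
x(I) = 234 + I² + I*(-231 - I) (x(I) = (I² + I*(-231 - I)) + 234 = 234 + I² + I*(-231 - I))
R = 203001 (R = 203466 - (234 - 231*(-1)) = 203466 - (234 + 231) = 203466 - 1*465 = 203466 - 465 = 203001)
q - R = -√62553/2 - 1*203001 = -√62553/2 - 203001 = -203001 - √62553/2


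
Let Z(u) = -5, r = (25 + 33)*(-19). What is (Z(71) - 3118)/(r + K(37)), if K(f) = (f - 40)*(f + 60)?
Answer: 3123/1393 ≈ 2.2419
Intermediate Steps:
K(f) = (-40 + f)*(60 + f)
r = -1102 (r = 58*(-19) = -1102)
(Z(71) - 3118)/(r + K(37)) = (-5 - 3118)/(-1102 + (-2400 + 37**2 + 20*37)) = -3123/(-1102 + (-2400 + 1369 + 740)) = -3123/(-1102 - 291) = -3123/(-1393) = -3123*(-1/1393) = 3123/1393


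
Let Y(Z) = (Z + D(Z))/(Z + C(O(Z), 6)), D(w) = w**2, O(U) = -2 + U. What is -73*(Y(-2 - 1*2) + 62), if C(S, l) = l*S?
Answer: -45041/10 ≈ -4504.1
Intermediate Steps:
C(S, l) = S*l
Y(Z) = (Z + Z**2)/(-12 + 7*Z) (Y(Z) = (Z + Z**2)/(Z + (-2 + Z)*6) = (Z + Z**2)/(Z + (-12 + 6*Z)) = (Z + Z**2)/(-12 + 7*Z))
-73*(Y(-2 - 1*2) + 62) = -73*((-2 - 1*2)*(1 + (-2 - 1*2))/(-12 + 7*(-2 - 1*2)) + 62) = -73*((-2 - 2)*(1 + (-2 - 2))/(-12 + 7*(-2 - 2)) + 62) = -73*(-4*(1 - 4)/(-12 + 7*(-4)) + 62) = -73*(-4*(-3)/(-12 - 28) + 62) = -73*(-4*(-3)/(-40) + 62) = -73*(-4*(-1/40)*(-3) + 62) = -73*(-3/10 + 62) = -73*617/10 = -45041/10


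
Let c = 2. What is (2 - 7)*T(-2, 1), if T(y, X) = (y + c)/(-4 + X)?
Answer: 0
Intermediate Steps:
T(y, X) = (2 + y)/(-4 + X) (T(y, X) = (y + 2)/(-4 + X) = (2 + y)/(-4 + X))
(2 - 7)*T(-2, 1) = (2 - 7)*((2 - 2)/(-4 + 1)) = -5*0/(-3) = -(-5)*0/3 = -5*0 = 0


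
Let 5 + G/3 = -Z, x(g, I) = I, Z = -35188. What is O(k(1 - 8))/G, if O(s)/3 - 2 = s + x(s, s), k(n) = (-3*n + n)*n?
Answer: -194/35183 ≈ -0.0055140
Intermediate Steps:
k(n) = -2*n**2 (k(n) = (-2*n)*n = -2*n**2)
O(s) = 6 + 6*s (O(s) = 6 + 3*(s + s) = 6 + 3*(2*s) = 6 + 6*s)
G = 105549 (G = -15 + 3*(-1*(-35188)) = -15 + 3*35188 = -15 + 105564 = 105549)
O(k(1 - 8))/G = (6 + 6*(-2*(1 - 8)**2))/105549 = (6 + 6*(-2*(-7)**2))*(1/105549) = (6 + 6*(-2*49))*(1/105549) = (6 + 6*(-98))*(1/105549) = (6 - 588)*(1/105549) = -582*1/105549 = -194/35183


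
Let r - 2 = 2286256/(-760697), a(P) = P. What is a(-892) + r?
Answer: -97043798/108671 ≈ -893.01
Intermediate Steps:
r = -109266/108671 (r = 2 + 2286256/(-760697) = 2 + 2286256*(-1/760697) = 2 - 326608/108671 = -109266/108671 ≈ -1.0055)
a(-892) + r = -892 - 109266/108671 = -97043798/108671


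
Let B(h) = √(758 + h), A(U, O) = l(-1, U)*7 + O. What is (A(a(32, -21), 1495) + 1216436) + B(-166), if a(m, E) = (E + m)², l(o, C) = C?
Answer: 1218778 + 4*√37 ≈ 1.2188e+6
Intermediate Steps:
A(U, O) = O + 7*U (A(U, O) = U*7 + O = 7*U + O = O + 7*U)
(A(a(32, -21), 1495) + 1216436) + B(-166) = ((1495 + 7*(-21 + 32)²) + 1216436) + √(758 - 166) = ((1495 + 7*11²) + 1216436) + √592 = ((1495 + 7*121) + 1216436) + 4*√37 = ((1495 + 847) + 1216436) + 4*√37 = (2342 + 1216436) + 4*√37 = 1218778 + 4*√37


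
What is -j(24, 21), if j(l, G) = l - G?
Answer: -3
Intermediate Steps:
-j(24, 21) = -(24 - 1*21) = -(24 - 21) = -1*3 = -3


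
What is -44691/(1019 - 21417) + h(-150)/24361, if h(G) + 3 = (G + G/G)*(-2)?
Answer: 1094734861/496915678 ≈ 2.2031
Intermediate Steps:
h(G) = -5 - 2*G (h(G) = -3 + (G + G/G)*(-2) = -3 + (G + 1)*(-2) = -3 + (1 + G)*(-2) = -3 + (-2 - 2*G) = -5 - 2*G)
-44691/(1019 - 21417) + h(-150)/24361 = -44691/(1019 - 21417) + (-5 - 2*(-150))/24361 = -44691/(-20398) + (-5 + 300)*(1/24361) = -44691*(-1/20398) + 295*(1/24361) = 44691/20398 + 295/24361 = 1094734861/496915678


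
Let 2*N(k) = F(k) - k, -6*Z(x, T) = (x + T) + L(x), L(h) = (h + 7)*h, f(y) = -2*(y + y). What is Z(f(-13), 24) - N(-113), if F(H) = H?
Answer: -524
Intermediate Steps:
f(y) = -4*y
L(h) = h*(7 + h) (L(h) = (7 + h)*h = h*(7 + h))
Z(x, T) = -T/6 - x/6 - x*(7 + x)/6 (Z(x, T) = -((x + T) + x*(7 + x))/6 = -((T + x) + x*(7 + x))/6 = -(T + x + x*(7 + x))/6 = -T/6 - x/6 - x*(7 + x)/6)
N(k) = 0 (N(k) = (k - k)/2 = (½)*0 = 0)
Z(f(-13), 24) - N(-113) = (-⅙*24 - (-2)*(-13)/3 - (-4*(-13))*(7 - 4*(-13))/6) - 1*0 = (-4 - ⅙*52 - ⅙*52*(7 + 52)) + 0 = (-4 - 26/3 - ⅙*52*59) + 0 = (-4 - 26/3 - 1534/3) + 0 = -524 + 0 = -524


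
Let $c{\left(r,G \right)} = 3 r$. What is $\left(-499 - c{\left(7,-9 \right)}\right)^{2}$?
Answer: $270400$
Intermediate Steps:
$\left(-499 - c{\left(7,-9 \right)}\right)^{2} = \left(-499 - 3 \cdot 7\right)^{2} = \left(-499 - 21\right)^{2} = \left(-520\right)^{2} = 270400$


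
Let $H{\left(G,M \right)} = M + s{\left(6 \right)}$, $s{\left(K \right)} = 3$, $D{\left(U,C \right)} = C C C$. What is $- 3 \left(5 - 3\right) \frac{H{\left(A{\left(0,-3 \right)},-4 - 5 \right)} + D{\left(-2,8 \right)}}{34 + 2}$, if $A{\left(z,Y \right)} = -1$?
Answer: $- \frac{253}{3} \approx -84.333$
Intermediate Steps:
$D{\left(U,C \right)} = C^{3}$ ($D{\left(U,C \right)} = C^{2} C = C^{3}$)
$H{\left(G,M \right)} = 3 + M$ ($H{\left(G,M \right)} = M + 3 = 3 + M$)
$- 3 \left(5 - 3\right) \frac{H{\left(A{\left(0,-3 \right)},-4 - 5 \right)} + D{\left(-2,8 \right)}}{34 + 2} = - 3 \left(5 - 3\right) \frac{\left(3 - 9\right) + 8^{3}}{34 + 2} = \left(-3\right) 2 \frac{\left(3 - 9\right) + 512}{36} = - 6 \left(-6 + 512\right) \frac{1}{36} = - 6 \cdot 506 \cdot \frac{1}{36} = \left(-6\right) \frac{253}{18} = - \frac{253}{3}$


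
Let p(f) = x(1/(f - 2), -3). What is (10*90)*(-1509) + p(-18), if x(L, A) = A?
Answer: -1358103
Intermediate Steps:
p(f) = -3
(10*90)*(-1509) + p(-18) = (10*90)*(-1509) - 3 = 900*(-1509) - 3 = -1358100 - 3 = -1358103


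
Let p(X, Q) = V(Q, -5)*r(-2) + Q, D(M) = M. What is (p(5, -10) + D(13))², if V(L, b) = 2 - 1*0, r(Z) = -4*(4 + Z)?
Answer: 169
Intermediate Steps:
r(Z) = -16 - 4*Z
V(L, b) = 2 (V(L, b) = 2 + 0 = 2)
p(X, Q) = -16 + Q (p(X, Q) = 2*(-16 - 4*(-2)) + Q = 2*(-16 + 8) + Q = 2*(-8) + Q = -16 + Q)
(p(5, -10) + D(13))² = ((-16 - 10) + 13)² = (-26 + 13)² = (-13)² = 169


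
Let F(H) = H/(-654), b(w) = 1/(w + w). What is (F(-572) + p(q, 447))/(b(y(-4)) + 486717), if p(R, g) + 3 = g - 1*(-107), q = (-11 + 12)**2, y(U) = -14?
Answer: 5052964/4456380525 ≈ 0.0011339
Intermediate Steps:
q = 1 (q = 1**2 = 1)
p(R, g) = 104 + g (p(R, g) = -3 + (g - 1*(-107)) = -3 + (g + 107) = -3 + (107 + g) = 104 + g)
b(w) = 1/(2*w)
F(H) = -H/654 (F(H) = H*(-1/654) = -H/654)
(F(-572) + p(q, 447))/(b(y(-4)) + 486717) = (-1/654*(-572) + (104 + 447))/((1/2)/(-14) + 486717) = (286/327 + 551)/((1/2)*(-1/14) + 486717) = 180463/(327*(-1/28 + 486717)) = 180463/(327*(13628075/28)) = (180463/327)*(28/13628075) = 5052964/4456380525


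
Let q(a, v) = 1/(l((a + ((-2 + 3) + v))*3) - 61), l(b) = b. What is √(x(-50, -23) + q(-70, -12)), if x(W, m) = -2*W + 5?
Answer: √606461/76 ≈ 10.247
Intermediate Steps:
q(a, v) = 1/(-58 + 3*a + 3*v) (q(a, v) = 1/((a + ((-2 + 3) + v))*3 - 61) = 1/((a + (1 + v))*3 - 61) = 1/((1 + a + v)*3 - 61) = 1/((3 + 3*a + 3*v) - 61) = 1/(-58 + 3*a + 3*v))
x(W, m) = 5 - 2*W
√(x(-50, -23) + q(-70, -12)) = √((5 - 2*(-50)) + 1/(-58 + 3*(-70) + 3*(-12))) = √((5 + 100) + 1/(-58 - 210 - 36)) = √(105 + 1/(-304)) = √(105 - 1/304) = √(31919/304) = √606461/76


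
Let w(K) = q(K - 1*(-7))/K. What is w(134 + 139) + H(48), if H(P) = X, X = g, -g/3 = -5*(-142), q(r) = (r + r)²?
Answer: -38270/39 ≈ -981.28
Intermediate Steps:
q(r) = 4*r² (q(r) = (2*r)² = 4*r²)
w(K) = 4*(7 + K)²/K (w(K) = (4*(K - 1*(-7))²)/K = (4*(K + 7)²)/K = (4*(7 + K)²)/K = 4*(7 + K)²/K)
g = -2130 (g = -(-15)*(-142) = -3*710 = -2130)
X = -2130
H(P) = -2130
w(134 + 139) + H(48) = 4*(7 + (134 + 139))²/(134 + 139) - 2130 = 4*(7 + 273)²/273 - 2130 = 4*(1/273)*280² - 2130 = 4*(1/273)*78400 - 2130 = 44800/39 - 2130 = -38270/39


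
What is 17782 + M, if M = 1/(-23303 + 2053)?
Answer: 377867499/21250 ≈ 17782.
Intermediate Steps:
M = -1/21250 (M = 1/(-21250) = -1/21250 ≈ -4.7059e-5)
17782 + M = 17782 - 1/21250 = 377867499/21250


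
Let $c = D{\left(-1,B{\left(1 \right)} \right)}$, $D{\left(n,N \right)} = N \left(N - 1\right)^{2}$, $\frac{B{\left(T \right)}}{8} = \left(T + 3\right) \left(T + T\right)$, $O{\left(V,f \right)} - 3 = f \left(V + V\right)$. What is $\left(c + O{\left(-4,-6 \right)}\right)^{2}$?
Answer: $64550040489$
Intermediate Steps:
$O{\left(V,f \right)} = 3 + 2 V f$ ($O{\left(V,f \right)} = 3 + f \left(V + V\right) = 3 + f 2 V = 3 + 2 V f$)
$B{\left(T \right)} = 16 T \left(3 + T\right)$ ($B{\left(T \right)} = 8 \left(T + 3\right) \left(T + T\right) = 8 \left(3 + T\right) 2 T = 8 \cdot 2 T \left(3 + T\right) = 16 T \left(3 + T\right)$)
$D{\left(n,N \right)} = N \left(-1 + N\right)^{2}$
$c = 254016$ ($c = 16 \cdot 1 \left(3 + 1\right) \left(-1 + 16 \cdot 1 \left(3 + 1\right)\right)^{2} = 16 \cdot 1 \cdot 4 \left(-1 + 16 \cdot 1 \cdot 4\right)^{2} = 64 \left(-1 + 64\right)^{2} = 64 \cdot 63^{2} = 64 \cdot 3969 = 254016$)
$\left(c + O{\left(-4,-6 \right)}\right)^{2} = \left(254016 + \left(3 + 2 \left(-4\right) \left(-6\right)\right)\right)^{2} = \left(254016 + \left(3 + 48\right)\right)^{2} = \left(254016 + 51\right)^{2} = 254067^{2} = 64550040489$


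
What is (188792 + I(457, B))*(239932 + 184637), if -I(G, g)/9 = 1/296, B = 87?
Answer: 23725944450687/296 ≈ 8.0155e+10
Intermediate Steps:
I(G, g) = -9/296
(188792 + I(457, B))*(239932 + 184637) = (188792 - 9/296)*(239932 + 184637) = (55882423/296)*424569 = 23725944450687/296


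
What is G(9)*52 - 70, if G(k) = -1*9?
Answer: -538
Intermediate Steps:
G(k) = -9
G(9)*52 - 70 = -9*52 - 70 = -468 - 70 = -538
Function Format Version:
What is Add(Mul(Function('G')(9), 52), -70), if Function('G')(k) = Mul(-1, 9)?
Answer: -538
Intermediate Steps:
Function('G')(k) = -9
Add(Mul(Function('G')(9), 52), -70) = Add(Mul(-9, 52), -70) = Add(-468, -70) = -538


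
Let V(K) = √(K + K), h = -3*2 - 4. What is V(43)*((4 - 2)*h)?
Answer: -20*√86 ≈ -185.47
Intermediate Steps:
h = -10 (h = -6 - 4 = -10)
V(K) = √2*√K (V(K) = √(2*K) = √2*√K)
V(43)*((4 - 2)*h) = (√2*√43)*((4 - 2)*(-10)) = √86*(2*(-10)) = √86*(-20) = -20*√86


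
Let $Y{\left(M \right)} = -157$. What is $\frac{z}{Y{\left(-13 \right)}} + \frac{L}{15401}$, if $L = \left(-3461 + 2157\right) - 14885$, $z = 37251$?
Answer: $- \frac{576244324}{2417957} \approx -238.32$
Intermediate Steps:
$L = -16189$ ($L = -1304 - 14885 = -16189$)
$\frac{z}{Y{\left(-13 \right)}} + \frac{L}{15401} = \frac{37251}{-157} - \frac{16189}{15401} = 37251 \left(- \frac{1}{157}\right) - \frac{16189}{15401} = - \frac{37251}{157} - \frac{16189}{15401} = - \frac{576244324}{2417957}$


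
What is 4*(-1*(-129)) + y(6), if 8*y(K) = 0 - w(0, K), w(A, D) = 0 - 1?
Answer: 4129/8 ≈ 516.13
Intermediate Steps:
w(A, D) = -1
y(K) = ⅛ (y(K) = (0 - 1*(-1))/8 = (0 + 1)/8 = (⅛)*1 = ⅛)
4*(-1*(-129)) + y(6) = 4*(-1*(-129)) + ⅛ = 4*129 + ⅛ = 516 + ⅛ = 4129/8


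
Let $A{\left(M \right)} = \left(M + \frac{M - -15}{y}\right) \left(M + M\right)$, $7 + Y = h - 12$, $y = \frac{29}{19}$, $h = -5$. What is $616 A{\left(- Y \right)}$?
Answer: $\frac{42489216}{29} \approx 1.4651 \cdot 10^{6}$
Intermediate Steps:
$y = \frac{29}{19}$ ($y = 29 \cdot \frac{1}{19} = \frac{29}{19} \approx 1.5263$)
$Y = -24$ ($Y = -7 - 17 = -24$)
$A{\left(M \right)} = 2 M \left(\frac{285}{29} + \frac{48 M}{29}\right)$ ($A{\left(M \right)} = \left(M + \frac{M - -15}{\frac{29}{19}}\right) \left(M + M\right) = \left(M + \left(M + 15\right) \frac{19}{29}\right) 2 M = \left(M + \left(15 + M\right) \frac{19}{29}\right) 2 M = \left(M + \left(\frac{285}{29} + \frac{19 M}{29}\right)\right) 2 M = \left(\frac{285}{29} + \frac{48 M}{29}\right) 2 M = 2 M \left(\frac{285}{29} + \frac{48 M}{29}\right)$)
$616 A{\left(- Y \right)} = 616 \frac{6 \left(\left(-1\right) \left(-24\right)\right) \left(95 + 16 \left(\left(-1\right) \left(-24\right)\right)\right)}{29} = 616 \cdot \frac{6}{29} \cdot 24 \left(95 + 16 \cdot 24\right) = 616 \cdot \frac{6}{29} \cdot 24 \left(95 + 384\right) = 616 \cdot \frac{6}{29} \cdot 24 \cdot 479 = 616 \cdot \frac{68976}{29} = \frac{42489216}{29}$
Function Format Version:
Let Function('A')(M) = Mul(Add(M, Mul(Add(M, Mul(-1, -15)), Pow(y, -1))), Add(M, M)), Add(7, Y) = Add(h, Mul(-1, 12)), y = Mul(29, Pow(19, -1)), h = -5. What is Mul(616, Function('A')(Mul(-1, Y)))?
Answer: Rational(42489216, 29) ≈ 1.4651e+6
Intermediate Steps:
y = Rational(29, 19) (y = Mul(29, Rational(1, 19)) = Rational(29, 19) ≈ 1.5263)
Y = -24 (Y = Add(-7, Add(-5, Mul(-1, 12))) = Add(-7, Add(-5, -12)) = Add(-7, -17) = -24)
Function('A')(M) = Mul(2, M, Add(Rational(285, 29), Mul(Rational(48, 29), M))) (Function('A')(M) = Mul(Add(M, Mul(Add(M, Mul(-1, -15)), Pow(Rational(29, 19), -1))), Add(M, M)) = Mul(Add(M, Mul(Add(M, 15), Rational(19, 29))), Mul(2, M)) = Mul(Add(M, Mul(Add(15, M), Rational(19, 29))), Mul(2, M)) = Mul(Add(M, Add(Rational(285, 29), Mul(Rational(19, 29), M))), Mul(2, M)) = Mul(Add(Rational(285, 29), Mul(Rational(48, 29), M)), Mul(2, M)) = Mul(2, M, Add(Rational(285, 29), Mul(Rational(48, 29), M))))
Mul(616, Function('A')(Mul(-1, Y))) = Mul(616, Mul(Rational(6, 29), Mul(-1, -24), Add(95, Mul(16, Mul(-1, -24))))) = Mul(616, Mul(Rational(6, 29), 24, Add(95, Mul(16, 24)))) = Mul(616, Mul(Rational(6, 29), 24, Add(95, 384))) = Mul(616, Mul(Rational(6, 29), 24, 479)) = Mul(616, Rational(68976, 29)) = Rational(42489216, 29)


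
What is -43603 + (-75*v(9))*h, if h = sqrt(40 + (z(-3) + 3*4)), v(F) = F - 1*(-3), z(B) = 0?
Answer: -43603 - 1800*sqrt(13) ≈ -50093.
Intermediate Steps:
v(F) = 3 + F (v(F) = F + 3 = 3 + F)
h = 2*sqrt(13) (h = sqrt(40 + (0 + 3*4)) = sqrt(40 + (0 + 12)) = sqrt(40 + 12) = sqrt(52) = 2*sqrt(13) ≈ 7.2111)
-43603 + (-75*v(9))*h = -43603 + (-75*(3 + 9))*(2*sqrt(13)) = -43603 + (-75*12)*(2*sqrt(13)) = -43603 - 1800*sqrt(13)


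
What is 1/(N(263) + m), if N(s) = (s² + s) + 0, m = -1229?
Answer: 1/68203 ≈ 1.4662e-5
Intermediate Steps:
N(s) = s + s² (N(s) = (s + s²) + 0 = s + s²)
1/(N(263) + m) = 1/(263*(1 + 263) - 1229) = 1/(263*264 - 1229) = 1/(69432 - 1229) = 1/68203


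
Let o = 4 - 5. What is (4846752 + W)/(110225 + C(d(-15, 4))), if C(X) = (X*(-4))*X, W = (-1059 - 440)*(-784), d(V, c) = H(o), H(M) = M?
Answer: 6021968/110221 ≈ 54.635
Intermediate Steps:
o = -1
d(V, c) = -1
W = 1175216 (W = -1499*(-784) = 1175216)
C(X) = -4*X**2 (C(X) = (-4*X)*X = -4*X**2)
(4846752 + W)/(110225 + C(d(-15, 4))) = (4846752 + 1175216)/(110225 - 4*(-1)**2) = 6021968/(110225 - 4*1) = 6021968/(110225 - 4) = 6021968/110221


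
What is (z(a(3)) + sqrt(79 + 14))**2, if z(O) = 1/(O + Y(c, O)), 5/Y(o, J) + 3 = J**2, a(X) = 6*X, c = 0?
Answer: 3110310318/33443089 + 642*sqrt(93)/5783 ≈ 94.074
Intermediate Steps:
Y(o, J) = 5/(-3 + J**2)
z(O) = 1/(O + 5/(-3 + O**2))
(z(a(3)) + sqrt(79 + 14))**2 = ((-3 + (6*3)**2)/(5 + (6*3)*(-3 + (6*3)**2)) + sqrt(79 + 14))**2 = ((-3 + 18**2)/(5 + 18*(-3 + 18**2)) + sqrt(93))**2 = ((-3 + 324)/(5 + 18*(-3 + 324)) + sqrt(93))**2 = (321/(5 + 18*321) + sqrt(93))**2 = (321/(5 + 5778) + sqrt(93))**2 = (321/5783 + sqrt(93))**2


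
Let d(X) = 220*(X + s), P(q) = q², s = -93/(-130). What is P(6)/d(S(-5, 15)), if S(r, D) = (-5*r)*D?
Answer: 26/59697 ≈ 0.00043553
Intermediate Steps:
s = 93/130 (s = -93*(-1/130) = 93/130 ≈ 0.71538)
S(r, D) = -5*D*r
d(X) = 2046/13 + 220*X (d(X) = 220*(X + 93/130) = 220*(93/130 + X) = 2046/13 + 220*X)
P(6)/d(S(-5, 15)) = 6²/(2046/13 + 220*(-5*15*(-5))) = 36/(2046/13 + 220*375) = 36/(2046/13 + 82500) = 36/(1074546/13) = 36*(13/1074546) = 26/59697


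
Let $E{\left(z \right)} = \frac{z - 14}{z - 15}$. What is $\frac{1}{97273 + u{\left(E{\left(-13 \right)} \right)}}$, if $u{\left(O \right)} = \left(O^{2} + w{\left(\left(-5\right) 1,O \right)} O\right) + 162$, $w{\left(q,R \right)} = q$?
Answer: $\frac{784}{76385989} \approx 1.0264 \cdot 10^{-5}$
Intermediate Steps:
$E{\left(z \right)} = \frac{-14 + z}{-15 + z}$
$u{\left(O \right)} = 162 + O^{2} - 5 O$ ($u{\left(O \right)} = \left(O^{2} + \left(-5\right) 1 O\right) + 162 = \left(O^{2} - 5 O\right) + 162 = 162 + O^{2} - 5 O$)
$\frac{1}{97273 + u{\left(E{\left(-13 \right)} \right)}} = \frac{1}{97273 + \left(162 + \left(\frac{-14 - 13}{-15 - 13}\right)^{2} - 5 \frac{-14 - 13}{-15 - 13}\right)} = \frac{1}{97273 + \left(162 + \left(\frac{1}{-28} \left(-27\right)\right)^{2} - 5 \frac{1}{-28} \left(-27\right)\right)} = \frac{1}{97273 + \left(162 + \left(\left(- \frac{1}{28}\right) \left(-27\right)\right)^{2} - 5 \left(\left(- \frac{1}{28}\right) \left(-27\right)\right)\right)} = \frac{1}{97273 + \left(162 + \left(\frac{27}{28}\right)^{2} - \frac{135}{28}\right)} = \frac{1}{97273 + \left(162 + \frac{729}{784} - \frac{135}{28}\right)} = \frac{1}{97273 + \frac{123957}{784}} = \frac{1}{\frac{76385989}{784}} = \frac{784}{76385989}$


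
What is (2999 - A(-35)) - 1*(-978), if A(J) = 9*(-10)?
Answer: 4067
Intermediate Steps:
A(J) = -90
(2999 - A(-35)) - 1*(-978) = (2999 - 1*(-90)) - 1*(-978) = (2999 + 90) + 978 = 3089 + 978 = 4067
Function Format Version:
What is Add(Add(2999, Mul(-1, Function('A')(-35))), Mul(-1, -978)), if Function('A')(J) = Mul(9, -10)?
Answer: 4067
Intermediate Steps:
Function('A')(J) = -90
Add(Add(2999, Mul(-1, Function('A')(-35))), Mul(-1, -978)) = Add(Add(2999, Mul(-1, -90)), Mul(-1, -978)) = Add(Add(2999, 90), 978) = Add(3089, 978) = 4067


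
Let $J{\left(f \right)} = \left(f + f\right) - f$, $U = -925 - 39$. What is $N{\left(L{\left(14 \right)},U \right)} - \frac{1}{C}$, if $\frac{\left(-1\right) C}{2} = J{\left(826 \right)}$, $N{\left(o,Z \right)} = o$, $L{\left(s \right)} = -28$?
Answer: $- \frac{46255}{1652} \approx -27.999$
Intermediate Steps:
$U = -964$ ($U = -925 - 39 = -964$)
$J{\left(f \right)} = f$ ($J{\left(f \right)} = 2 f - f = f$)
$C = -1652$ ($C = \left(-2\right) 826 = -1652$)
$N{\left(L{\left(14 \right)},U \right)} - \frac{1}{C} = -28 - \frac{1}{-1652} = -28 - - \frac{1}{1652} = -28 + \frac{1}{1652} = - \frac{46255}{1652}$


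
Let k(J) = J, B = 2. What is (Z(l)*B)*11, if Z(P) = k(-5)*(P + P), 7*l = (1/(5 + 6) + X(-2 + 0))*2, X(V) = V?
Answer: 120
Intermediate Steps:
l = -6/11 (l = ((1/(5 + 6) + (-2 + 0))*2)/7 = ((1/11 - 2)*2)/7 = (-21/11*2)/7 = (⅐)*(-42/11) = -6/11 ≈ -0.54545)
Z(P) = -10*P (Z(P) = -5*(P + P) = -10*P)
(Z(l)*B)*11 = (-10*(-6/11)*2)*11 = ((60/11)*2)*11 = (120/11)*11 = 120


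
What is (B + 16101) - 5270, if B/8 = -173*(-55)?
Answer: 86951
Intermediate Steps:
B = 76120 (B = 8*(-173*(-55)) = 8*9515 = 76120)
(B + 16101) - 5270 = (76120 + 16101) - 5270 = 92221 - 5270 = 86951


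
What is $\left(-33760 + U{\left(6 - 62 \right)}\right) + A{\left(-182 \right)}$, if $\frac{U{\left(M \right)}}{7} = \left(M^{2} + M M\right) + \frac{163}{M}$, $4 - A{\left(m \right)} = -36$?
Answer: $\frac{81309}{8} \approx 10164.0$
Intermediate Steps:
$A{\left(m \right)} = 40$ ($A{\left(m \right)} = 4 - -36 = 4 + 36 = 40$)
$U{\left(M \right)} = 14 M^{2} + \frac{1141}{M}$ ($U{\left(M \right)} = 7 \left(\left(M^{2} + M M\right) + \frac{163}{M}\right) = 7 \left(\left(M^{2} + M^{2}\right) + \frac{163}{M}\right) = 7 \left(2 M^{2} + \frac{163}{M}\right) = 14 M^{2} + \frac{1141}{M}$)
$\left(-33760 + U{\left(6 - 62 \right)}\right) + A{\left(-182 \right)} = \left(-33760 + \frac{7 \left(163 + 2 \left(6 - 62\right)^{3}\right)}{6 - 62}\right) + 40 = \left(-33760 + \frac{7 \left(163 + 2 \left(-56\right)^{3}\right)}{-56}\right) + 40 = \left(-33760 + 7 \left(- \frac{1}{56}\right) \left(163 + 2 \left(-175616\right)\right)\right) + 40 = \left(-33760 + 7 \left(- \frac{1}{56}\right) \left(163 - 351232\right)\right) + 40 = \left(-33760 + 7 \left(- \frac{1}{56}\right) \left(-351069\right)\right) + 40 = \left(-33760 + \frac{351069}{8}\right) + 40 = \frac{80989}{8} + 40 = \frac{81309}{8}$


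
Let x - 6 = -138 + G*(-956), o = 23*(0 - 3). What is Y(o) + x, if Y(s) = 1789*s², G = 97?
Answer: 8424565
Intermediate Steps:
o = -69 (o = 23*(-3) = -69)
x = -92864 (x = 6 + (-138 + 97*(-956)) = 6 + (-138 - 92732) = 6 - 92870 = -92864)
Y(o) + x = 1789*(-69)² - 92864 = 1789*4761 - 92864 = 8517429 - 92864 = 8424565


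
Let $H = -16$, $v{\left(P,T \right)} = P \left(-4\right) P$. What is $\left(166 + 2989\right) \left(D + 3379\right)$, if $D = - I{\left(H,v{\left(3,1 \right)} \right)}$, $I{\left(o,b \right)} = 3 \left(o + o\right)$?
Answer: $10963625$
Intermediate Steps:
$v{\left(P,T \right)} = - 4 P^{2}$ ($v{\left(P,T \right)} = - 4 P P = - 4 P^{2}$)
$I{\left(o,b \right)} = 6 o$ ($I{\left(o,b \right)} = 3 \cdot 2 o = 6 o$)
$D = 96$ ($D = - 6 \left(-16\right) = \left(-1\right) \left(-96\right) = 96$)
$\left(166 + 2989\right) \left(D + 3379\right) = \left(166 + 2989\right) \left(96 + 3379\right) = 3155 \cdot 3475 = 10963625$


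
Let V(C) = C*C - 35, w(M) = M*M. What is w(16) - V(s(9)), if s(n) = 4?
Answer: 275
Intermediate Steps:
w(M) = M**2
V(C) = -35 + C**2 (V(C) = C**2 - 35 = -35 + C**2)
w(16) - V(s(9)) = 16**2 - (-35 + 4**2) = 256 - (-35 + 16) = 256 - 1*(-19) = 256 + 19 = 275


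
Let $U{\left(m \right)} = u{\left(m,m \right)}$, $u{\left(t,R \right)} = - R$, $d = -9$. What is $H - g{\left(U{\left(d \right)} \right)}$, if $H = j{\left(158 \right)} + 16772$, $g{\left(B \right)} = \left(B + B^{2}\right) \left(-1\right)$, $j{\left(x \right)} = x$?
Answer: $17020$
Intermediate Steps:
$U{\left(m \right)} = - m$
$g{\left(B \right)} = - B - B^{2}$
$H = 16930$ ($H = 158 + 16772 = 16930$)
$H - g{\left(U{\left(d \right)} \right)} = 16930 - - \left(-1\right) \left(-9\right) \left(1 - -9\right) = 16930 - \left(-1\right) 9 \left(1 + 9\right) = 16930 - \left(-1\right) 9 \cdot 10 = 16930 - -90 = 16930 + 90 = 17020$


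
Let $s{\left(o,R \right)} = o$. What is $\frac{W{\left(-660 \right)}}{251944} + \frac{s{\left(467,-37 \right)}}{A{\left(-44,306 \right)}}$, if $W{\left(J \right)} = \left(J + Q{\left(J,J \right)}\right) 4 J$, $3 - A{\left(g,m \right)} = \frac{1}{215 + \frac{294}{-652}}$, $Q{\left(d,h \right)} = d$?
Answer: $\frac{14544511229}{85686727} \approx 169.74$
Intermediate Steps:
$A{\left(g,m \right)} = \frac{209503}{69943}$ ($A{\left(g,m \right)} = 3 - \frac{1}{215 + \frac{294}{-652}} = 3 - \frac{1}{215 + 294 \left(- \frac{1}{652}\right)} = 3 - \frac{1}{215 - \frac{147}{326}} = 3 - \frac{1}{\frac{69943}{326}} = 3 - \frac{326}{69943} = \frac{209503}{69943}$)
$W{\left(J \right)} = 8 J^{2}$ ($W{\left(J \right)} = \left(J + J\right) 4 J = 2 J 4 J = 8 J J = 8 J^{2}$)
$\frac{W{\left(-660 \right)}}{251944} + \frac{s{\left(467,-37 \right)}}{A{\left(-44,306 \right)}} = \frac{8 \left(-660\right)^{2}}{251944} + \frac{467}{\frac{209503}{69943}} = 8 \cdot 435600 \cdot \frac{1}{251944} + 467 \cdot \frac{69943}{209503} = 3484800 \cdot \frac{1}{251944} + \frac{32663381}{209503} = \frac{39600}{2863} + \frac{32663381}{209503} = \frac{14544511229}{85686727}$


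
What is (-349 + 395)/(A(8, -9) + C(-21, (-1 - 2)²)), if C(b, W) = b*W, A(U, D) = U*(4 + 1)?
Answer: -46/149 ≈ -0.30872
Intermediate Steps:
A(U, D) = 5*U (A(U, D) = U*5 = 5*U)
C(b, W) = W*b
(-349 + 395)/(A(8, -9) + C(-21, (-1 - 2)²)) = (-349 + 395)/(5*8 + (-1 - 2)²*(-21)) = 46/(40 + (-3)²*(-21)) = 46/(40 + 9*(-21)) = 46/(40 - 189) = 46/(-149) = 46*(-1/149) = -46/149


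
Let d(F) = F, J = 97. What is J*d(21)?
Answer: 2037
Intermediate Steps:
J*d(21) = 97*21 = 2037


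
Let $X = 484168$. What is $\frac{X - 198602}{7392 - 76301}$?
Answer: $- \frac{285566}{68909} \approx -4.1441$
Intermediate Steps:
$\frac{X - 198602}{7392 - 76301} = \frac{484168 - 198602}{7392 - 76301} = \frac{285566}{-68909} = 285566 \left(- \frac{1}{68909}\right) = - \frac{285566}{68909}$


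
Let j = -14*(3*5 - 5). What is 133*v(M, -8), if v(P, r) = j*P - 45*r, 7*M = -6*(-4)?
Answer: -15960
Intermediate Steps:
M = 24/7 (M = (-6*(-4))/7 = (⅐)*24 = 24/7 ≈ 3.4286)
j = -140 (j = -14*(15 - 5) = -14*10 = -140)
v(P, r) = -140*P - 45*r
133*v(M, -8) = 133*(-140*24/7 - 45*(-8)) = 133*(-480 + 360) = 133*(-120) = -15960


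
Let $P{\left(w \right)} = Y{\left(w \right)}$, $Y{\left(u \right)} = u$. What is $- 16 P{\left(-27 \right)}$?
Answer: $432$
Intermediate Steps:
$P{\left(w \right)} = w$
$- 16 P{\left(-27 \right)} = \left(-16\right) \left(-27\right) = 432$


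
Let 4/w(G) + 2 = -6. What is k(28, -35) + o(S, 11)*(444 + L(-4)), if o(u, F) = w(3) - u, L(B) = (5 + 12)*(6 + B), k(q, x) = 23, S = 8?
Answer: -4040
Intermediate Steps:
w(G) = -½ (w(G) = 4/(-2 - 6) = 4/(-8) = 4*(-⅛) = -½)
L(B) = 102 + 17*B (L(B) = 17*(6 + B) = 102 + 17*B)
o(u, F) = -½ - u
k(28, -35) + o(S, 11)*(444 + L(-4)) = 23 + (-½ - 1*8)*(444 + (102 + 17*(-4))) = 23 + (-½ - 8)*(444 + (102 - 68)) = 23 - 17*(444 + 34)/2 = 23 - 17/2*478 = 23 - 4063 = -4040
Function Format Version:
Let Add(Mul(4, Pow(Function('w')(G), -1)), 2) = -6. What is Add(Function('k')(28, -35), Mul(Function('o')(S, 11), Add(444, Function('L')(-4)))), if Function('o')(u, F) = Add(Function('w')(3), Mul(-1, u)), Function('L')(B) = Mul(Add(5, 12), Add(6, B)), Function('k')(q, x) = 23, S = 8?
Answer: -4040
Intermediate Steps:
Function('w')(G) = Rational(-1, 2) (Function('w')(G) = Mul(4, Pow(Add(-2, -6), -1)) = Mul(4, Pow(-8, -1)) = Mul(4, Rational(-1, 8)) = Rational(-1, 2))
Function('L')(B) = Add(102, Mul(17, B)) (Function('L')(B) = Mul(17, Add(6, B)) = Add(102, Mul(17, B)))
Function('o')(u, F) = Add(Rational(-1, 2), Mul(-1, u))
Add(Function('k')(28, -35), Mul(Function('o')(S, 11), Add(444, Function('L')(-4)))) = Add(23, Mul(Add(Rational(-1, 2), Mul(-1, 8)), Add(444, Add(102, Mul(17, -4))))) = Add(23, Mul(Add(Rational(-1, 2), -8), Add(444, Add(102, -68)))) = Add(23, Mul(Rational(-17, 2), Add(444, 34))) = Add(23, Mul(Rational(-17, 2), 478)) = Add(23, -4063) = -4040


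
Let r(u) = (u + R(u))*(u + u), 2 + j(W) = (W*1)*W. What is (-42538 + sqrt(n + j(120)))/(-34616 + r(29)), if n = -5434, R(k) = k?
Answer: 21269/15626 - 3*sqrt(249)/15626 ≈ 1.3581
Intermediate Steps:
j(W) = -2 + W**2 (j(W) = -2 + (W*1)*W = -2 + W*W = -2 + W**2)
r(u) = 4*u**2 (r(u) = (u + u)*(u + u) = (2*u)*(2*u) = 4*u**2)
(-42538 + sqrt(n + j(120)))/(-34616 + r(29)) = (-42538 + sqrt(-5434 + (-2 + 120**2)))/(-34616 + 4*29**2) = (-42538 + sqrt(-5434 + (-2 + 14400)))/(-34616 + 4*841) = (-42538 + sqrt(-5434 + 14398))/(-34616 + 3364) = (-42538 + sqrt(8964))/(-31252) = (-42538 + 6*sqrt(249))*(-1/31252) = 21269/15626 - 3*sqrt(249)/15626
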